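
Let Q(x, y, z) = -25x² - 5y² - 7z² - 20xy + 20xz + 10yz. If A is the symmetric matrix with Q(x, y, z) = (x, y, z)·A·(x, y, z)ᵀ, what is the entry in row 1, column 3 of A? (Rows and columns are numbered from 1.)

The coefficient of x·z in Q is 20. For a symmetric A this equals A[1,3] + A[3,1] = 2·A[1,3].
So A[1,3] = 20/2 = 10.

10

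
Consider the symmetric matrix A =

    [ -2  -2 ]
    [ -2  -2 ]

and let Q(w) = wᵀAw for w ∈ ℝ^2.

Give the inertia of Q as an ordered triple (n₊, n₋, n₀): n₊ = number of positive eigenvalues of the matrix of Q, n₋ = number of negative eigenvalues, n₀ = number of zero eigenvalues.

Symmetric row and column elimination reduces A to a congruent diagonal form with pivots -2, 0.
So there are 1 negative, 1 zero pivots.

(0, 1, 1)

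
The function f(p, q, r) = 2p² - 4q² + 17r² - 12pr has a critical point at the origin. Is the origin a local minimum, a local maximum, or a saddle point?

The Hessian at the origin is H = [[4, 0, -12], [0, -8, 0], [-12, 0, 34]].
Congruent diagonalization of H (simultaneous row and column reduction) yields pivots 4, -8, -2.
That gives 1 positive, 2 negative pivots.
H is indefinite, so the origin is a saddle point.

saddle point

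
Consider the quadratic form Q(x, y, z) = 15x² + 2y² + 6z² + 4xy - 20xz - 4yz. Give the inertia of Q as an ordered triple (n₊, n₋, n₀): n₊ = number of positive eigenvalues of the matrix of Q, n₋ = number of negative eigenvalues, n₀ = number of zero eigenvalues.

(2, 1, 0)

The symmetric matrix is A = [[15, 2, -10], [2, 2, -2], [-10, -2, 6]].
Applying the same elementary operations to the rows and columns of A produces a congruent diagonal matrix with entries 15, 26/15, -12/13.
Counting signs: 2 positive, 1 negative.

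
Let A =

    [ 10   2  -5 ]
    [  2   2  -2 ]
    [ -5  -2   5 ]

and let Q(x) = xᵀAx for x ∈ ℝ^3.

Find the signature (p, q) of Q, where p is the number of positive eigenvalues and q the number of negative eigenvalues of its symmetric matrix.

(3, 0)

Applying the same elementary operations to the rows and columns of A produces a congruent diagonal matrix with entries 10, 8/5, 15/8.
So there are 3 positive pivots.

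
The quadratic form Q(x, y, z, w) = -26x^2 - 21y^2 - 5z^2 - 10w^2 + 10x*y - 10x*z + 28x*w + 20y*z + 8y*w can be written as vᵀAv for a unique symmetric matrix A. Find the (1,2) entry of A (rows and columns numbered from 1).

The coefficient of x·y in Q is 10. For a symmetric A this equals A[1,2] + A[2,1] = 2·A[1,2].
So A[1,2] = 10/2 = 5.

5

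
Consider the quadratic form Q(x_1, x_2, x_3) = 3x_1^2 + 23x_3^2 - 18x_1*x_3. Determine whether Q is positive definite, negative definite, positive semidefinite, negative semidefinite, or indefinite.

indefinite

The symmetric matrix is A = [[3, 0, -9], [0, 0, 0], [-9, 0, 23]].
Row-reducing A symmetrically gives the diagonal entries 3, 0, -4.
So there are 1 positive, 1 negative, 1 zero pivots.
Hence Q is indefinite.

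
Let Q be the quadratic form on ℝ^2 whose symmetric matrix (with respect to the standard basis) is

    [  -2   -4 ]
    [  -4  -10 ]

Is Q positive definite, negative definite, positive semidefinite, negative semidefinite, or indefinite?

For the 2×2 matrix [[-2, -4], [-4, -10]]: det = -2·-10 − (-4)² = 4, trace = -12.
det > 0 so both eigenvalues share the sign of the trace; trace = -12 < 0 ⇒ both negative.

negative definite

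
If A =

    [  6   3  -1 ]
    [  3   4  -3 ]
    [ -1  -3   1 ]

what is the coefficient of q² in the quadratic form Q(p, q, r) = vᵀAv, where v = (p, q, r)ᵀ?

The coefficient of q² is the diagonal entry A[2,2] = 4.

4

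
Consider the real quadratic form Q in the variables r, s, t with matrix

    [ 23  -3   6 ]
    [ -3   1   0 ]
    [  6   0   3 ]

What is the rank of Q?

Applying the same elementary operations to the rows and columns of A produces a congruent diagonal matrix with entries 23, 14/23, 3/7.
Counting signs: 3 positive.
The rank is the number of nonzero pivots: 3.

3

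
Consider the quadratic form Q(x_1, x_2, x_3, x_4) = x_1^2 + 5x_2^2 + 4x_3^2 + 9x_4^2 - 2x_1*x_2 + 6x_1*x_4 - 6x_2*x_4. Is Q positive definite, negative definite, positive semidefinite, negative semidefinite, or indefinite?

The symmetric matrix is A = [[1, -1, 0, 3], [-1, 5, 0, -3], [0, 0, 4, 0], [3, -3, 0, 9]].
Congruent diagonalization of A (simultaneous row and column reduction) yields pivots 1, 4, 4, 0.
That gives 3 positive, 1 zero pivots.
Hence Q is positive semidefinite.

positive semidefinite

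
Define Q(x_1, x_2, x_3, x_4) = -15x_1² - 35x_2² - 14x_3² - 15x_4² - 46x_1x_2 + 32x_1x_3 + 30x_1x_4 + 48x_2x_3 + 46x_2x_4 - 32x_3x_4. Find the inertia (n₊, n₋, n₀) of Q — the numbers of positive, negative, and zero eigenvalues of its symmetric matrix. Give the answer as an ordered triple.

(2, 1, 1)

The associated matrix is A = [[-15, -23, 16, 15], [-23, -35, 24, 23], [16, 24, -14, -16], [15, 23, -16, -15]].
Applying the same elementary operations to the rows and columns of A produces a congruent diagonal matrix with entries -15, 4/15, 2, 0.
That gives 2 positive, 1 negative, 1 zero pivots.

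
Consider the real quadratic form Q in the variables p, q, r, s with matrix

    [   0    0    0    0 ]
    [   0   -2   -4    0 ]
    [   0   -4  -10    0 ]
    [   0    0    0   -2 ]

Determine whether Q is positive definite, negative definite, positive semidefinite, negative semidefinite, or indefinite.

Symmetric row and column elimination reduces A to a congruent diagonal form with pivots 0, -2, -2, -2.
That gives 3 negative, 1 zero pivots.
Hence Q is negative semidefinite.

negative semidefinite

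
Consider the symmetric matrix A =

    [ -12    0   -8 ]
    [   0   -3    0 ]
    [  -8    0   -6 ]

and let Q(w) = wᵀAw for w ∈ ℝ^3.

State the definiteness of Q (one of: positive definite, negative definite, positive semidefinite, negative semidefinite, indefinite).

Congruent diagonalization of A (simultaneous row and column reduction) yields pivots -12, -3, -2/3.
So there are 3 negative pivots.
Hence Q is negative definite.

negative definite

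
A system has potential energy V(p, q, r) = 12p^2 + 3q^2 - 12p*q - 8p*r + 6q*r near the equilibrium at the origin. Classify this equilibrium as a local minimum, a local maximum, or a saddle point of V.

The Hessian at the origin is H = [[24, -12, -8], [-12, 6, 6], [-8, 6, 0]].
H is indefinite, so the origin is a saddle point.

saddle point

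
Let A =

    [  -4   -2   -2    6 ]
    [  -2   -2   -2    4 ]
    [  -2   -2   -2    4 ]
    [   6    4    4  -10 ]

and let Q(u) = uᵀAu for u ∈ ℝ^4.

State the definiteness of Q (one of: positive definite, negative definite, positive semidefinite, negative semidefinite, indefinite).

Congruent diagonalization of A (simultaneous row and column reduction) yields pivots -4, -1, 0, 0.
So there are 2 negative, 2 zero pivots.
Hence Q is negative semidefinite.

negative semidefinite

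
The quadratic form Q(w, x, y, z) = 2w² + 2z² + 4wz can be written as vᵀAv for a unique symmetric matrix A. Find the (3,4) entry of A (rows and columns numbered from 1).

The coefficient of y·z in Q is 0. For a symmetric A this equals A[3,4] + A[4,3] = 2·A[3,4].
So A[3,4] = 0/2 = 0.

0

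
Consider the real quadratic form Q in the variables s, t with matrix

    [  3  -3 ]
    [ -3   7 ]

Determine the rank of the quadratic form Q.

2

Congruent diagonalization of A (simultaneous row and column reduction) yields pivots 3, 4.
So there are 2 positive pivots.
The rank is the number of nonzero pivots: 2.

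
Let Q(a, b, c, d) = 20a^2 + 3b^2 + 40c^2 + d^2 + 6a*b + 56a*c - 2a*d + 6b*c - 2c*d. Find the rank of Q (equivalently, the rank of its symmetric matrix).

The symmetric matrix is A = [[20, 3, 28, -1], [3, 3, 3, 0], [28, 3, 40, -1], [-1, 0, -1, 1]].
Congruent diagonalization of A (simultaneous row and column reduction) yields pivots 20, 51/20, 4/17, 0.
So there are 3 positive, 1 zero pivots.
The rank is the number of nonzero pivots: 3.

3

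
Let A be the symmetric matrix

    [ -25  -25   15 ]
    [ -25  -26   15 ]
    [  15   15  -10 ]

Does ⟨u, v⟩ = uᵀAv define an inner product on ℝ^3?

Applying the same elementary operations to the rows and columns of A produces a congruent diagonal matrix with entries -25, -1, -1.
Counting signs: 3 negative.
Hence Q is negative definite.
⟨·,·⟩ is an inner product exactly when A is positive definite.

no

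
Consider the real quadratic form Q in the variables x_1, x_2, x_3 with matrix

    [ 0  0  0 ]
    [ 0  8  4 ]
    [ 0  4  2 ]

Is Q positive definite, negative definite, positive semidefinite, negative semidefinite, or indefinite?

Congruent diagonalization of A (simultaneous row and column reduction) yields pivots 0, 8, 0.
So there are 1 positive, 2 zero pivots.
Hence Q is positive semidefinite.

positive semidefinite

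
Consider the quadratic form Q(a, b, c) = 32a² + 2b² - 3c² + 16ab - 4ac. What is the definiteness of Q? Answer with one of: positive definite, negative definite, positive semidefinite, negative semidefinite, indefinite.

The symmetric matrix is A = [[32, 8, -2], [8, 2, 0], [-2, 0, -3]].
A is congruent to a diagonal matrix with 2 positive, 1 negative and 0 zero entries, so Q is indefinite.

indefinite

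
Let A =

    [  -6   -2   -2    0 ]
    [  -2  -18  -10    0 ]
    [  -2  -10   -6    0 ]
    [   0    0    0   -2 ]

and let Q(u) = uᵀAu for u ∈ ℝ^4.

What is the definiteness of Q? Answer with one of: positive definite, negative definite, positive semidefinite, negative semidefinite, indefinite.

Leading principal minors: Δ_1 = -6, Δ_2 = 104, Δ_3 = -32, Δ_4 = 64.
The signs alternate starting with Δ_1 < 0, so by Sylvester's criterion Q is negative definite.

negative definite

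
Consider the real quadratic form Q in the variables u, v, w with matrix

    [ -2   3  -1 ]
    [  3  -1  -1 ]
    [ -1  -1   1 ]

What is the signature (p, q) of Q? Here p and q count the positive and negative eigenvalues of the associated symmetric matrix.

An LDLᵀ factorisation of A has diagonal entries -2, 7/2, -2/7.
That gives 1 positive, 2 negative pivots.

(1, 2)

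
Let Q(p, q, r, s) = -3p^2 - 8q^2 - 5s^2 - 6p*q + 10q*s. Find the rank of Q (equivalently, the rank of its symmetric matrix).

Write A = [[-3, -3, 0, 0], [-3, -8, 0, 5], [0, 0, 0, 0], [0, 5, 0, -5]].
Applying the same elementary operations to the rows and columns of A produces a congruent diagonal matrix with entries -3, -5, 0, 0.
Counting signs: 2 negative, 2 zero.
The rank is the number of nonzero pivots: 2.

2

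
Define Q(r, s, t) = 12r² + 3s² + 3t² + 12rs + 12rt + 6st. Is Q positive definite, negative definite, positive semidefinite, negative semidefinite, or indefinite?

Write A = [[12, 6, 6], [6, 3, 3], [6, 3, 3]].
Row-reducing A symmetrically gives the diagonal entries 12, 0, 0.
That gives 1 positive, 2 zero pivots.
Hence Q is positive semidefinite.

positive semidefinite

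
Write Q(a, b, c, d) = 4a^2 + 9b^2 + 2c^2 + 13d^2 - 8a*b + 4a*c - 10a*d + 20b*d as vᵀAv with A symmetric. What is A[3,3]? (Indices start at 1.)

2

The coefficient of c^2 in Q is 2, and that is exactly A[3,3].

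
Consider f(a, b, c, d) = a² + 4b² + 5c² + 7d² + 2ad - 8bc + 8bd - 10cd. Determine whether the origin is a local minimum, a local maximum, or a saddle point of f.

The Hessian at the origin is H = [[2, 0, 0, 2], [0, 8, -8, 8], [0, -8, 10, -10], [2, 8, -10, 14]].
Congruent diagonalization of H (simultaneous row and column reduction) yields pivots 2, 8, 2, 2.
Counting signs: 4 positive.
H is positive definite, so the origin is a strict local minimum.

local minimum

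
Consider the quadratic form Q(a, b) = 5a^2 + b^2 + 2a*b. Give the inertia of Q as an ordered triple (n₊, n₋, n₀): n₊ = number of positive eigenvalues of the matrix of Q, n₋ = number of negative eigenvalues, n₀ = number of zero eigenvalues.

(2, 0, 0)

Write A = [[5, 1], [1, 1]].
Congruent diagonalization of A (simultaneous row and column reduction) yields pivots 5, 4/5.
So there are 2 positive pivots.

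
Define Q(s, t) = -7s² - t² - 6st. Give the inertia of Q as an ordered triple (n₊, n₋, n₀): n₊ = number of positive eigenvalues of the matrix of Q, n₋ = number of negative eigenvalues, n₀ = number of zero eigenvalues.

(1, 1, 0)

The symmetric matrix is A = [[-7, -3], [-3, -1]].
Congruent diagonalization of A (simultaneous row and column reduction) yields pivots -7, 2/7.
That gives 1 positive, 1 negative pivots.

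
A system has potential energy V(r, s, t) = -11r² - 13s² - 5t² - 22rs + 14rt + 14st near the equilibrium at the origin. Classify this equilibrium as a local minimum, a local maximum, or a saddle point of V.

The Hessian at the origin is H = [[-22, -22, 14], [-22, -26, 14], [14, 14, -10]].
Row-reducing H symmetrically gives the diagonal entries -22, -4, -12/11.
So there are 3 negative pivots.
H is negative definite, so the origin is a strict local maximum.

local maximum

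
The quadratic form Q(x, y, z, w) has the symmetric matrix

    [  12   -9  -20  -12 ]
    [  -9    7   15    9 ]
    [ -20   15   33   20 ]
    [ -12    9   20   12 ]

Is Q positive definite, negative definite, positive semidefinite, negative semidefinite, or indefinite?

Row-reducing A symmetrically gives the diagonal entries 12, 1/4, -1/3, 0.
That gives 2 positive, 1 negative, 1 zero pivots.
Hence Q is indefinite.

indefinite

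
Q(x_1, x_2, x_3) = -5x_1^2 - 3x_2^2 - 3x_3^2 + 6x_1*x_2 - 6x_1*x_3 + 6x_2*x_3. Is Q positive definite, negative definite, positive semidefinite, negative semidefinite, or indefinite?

The symmetric matrix is A = [[-5, 3, -3], [3, -3, 3], [-3, 3, -3]].
Symmetric row and column elimination reduces A to a congruent diagonal form with pivots -5, -6/5, 0.
Counting signs: 2 negative, 1 zero.
Hence Q is negative semidefinite.

negative semidefinite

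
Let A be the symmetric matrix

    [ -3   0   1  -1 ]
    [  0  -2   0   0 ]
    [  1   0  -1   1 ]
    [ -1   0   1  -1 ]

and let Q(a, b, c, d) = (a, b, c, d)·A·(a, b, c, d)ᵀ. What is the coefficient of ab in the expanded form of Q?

0

The coefficient of ab is A[1,2] + A[2,1] = 2·0 = 0.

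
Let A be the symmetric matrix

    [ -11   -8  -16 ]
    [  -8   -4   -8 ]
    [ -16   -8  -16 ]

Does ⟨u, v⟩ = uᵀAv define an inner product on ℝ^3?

no

Row-reducing A symmetrically gives the diagonal entries -11, 20/11, 0.
So there are 1 positive, 1 negative, 1 zero pivots.
Hence Q is indefinite.
⟨·,·⟩ is an inner product exactly when A is positive definite.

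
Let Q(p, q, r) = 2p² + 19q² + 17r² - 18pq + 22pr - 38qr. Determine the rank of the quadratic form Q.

3

The symmetric matrix is A = [[2, -9, 11], [-9, 19, -19], [11, -19, 17]].
An LDLᵀ factorisation of A has diagonal entries 2, -43/2, -10/43.
Counting signs: 1 positive, 2 negative.
The rank is the number of nonzero pivots: 3.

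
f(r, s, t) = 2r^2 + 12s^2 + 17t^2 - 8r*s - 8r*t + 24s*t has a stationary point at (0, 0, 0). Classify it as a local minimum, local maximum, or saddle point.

The Hessian at the origin is H = [[4, -8, -8], [-8, 24, 24], [-8, 24, 34]].
Symmetric row and column elimination reduces H to a congruent diagonal form with pivots 4, 8, 10.
Counting signs: 3 positive.
H is positive definite, so the origin is a strict local minimum.

local minimum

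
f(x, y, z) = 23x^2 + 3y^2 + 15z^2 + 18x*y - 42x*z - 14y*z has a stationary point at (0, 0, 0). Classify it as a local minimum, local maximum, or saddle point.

The Hessian at the origin is H = [[46, 18, -42], [18, 6, -14], [-42, -14, 30]].
Symmetric row and column elimination reduces H to a congruent diagonal form with pivots 46, -24/23, -8/3.
Counting signs: 1 positive, 2 negative.
H is indefinite, so the origin is a saddle point.

saddle point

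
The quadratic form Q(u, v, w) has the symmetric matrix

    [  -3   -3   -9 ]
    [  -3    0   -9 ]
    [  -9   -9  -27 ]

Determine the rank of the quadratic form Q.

Applying the same elementary operations to the rows and columns of A produces a congruent diagonal matrix with entries -3, 3, 0.
That gives 1 positive, 1 negative, 1 zero pivots.
The rank is the number of nonzero pivots: 2.

2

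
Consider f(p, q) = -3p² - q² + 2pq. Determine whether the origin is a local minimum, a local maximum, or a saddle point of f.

local maximum

The Hessian at the origin is H = [[-6, 2], [2, -2]].
det H = -6·-2 − (2)² = 8 > 0 and H[1,1] = -6 < 0, so H is negative definite.
Therefore the origin is a local maximum.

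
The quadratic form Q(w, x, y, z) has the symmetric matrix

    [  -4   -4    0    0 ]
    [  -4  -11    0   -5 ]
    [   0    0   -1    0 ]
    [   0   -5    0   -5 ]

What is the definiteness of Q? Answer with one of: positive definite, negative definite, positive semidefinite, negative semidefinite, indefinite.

Leading principal minors: Δ_1 = -4, Δ_2 = 28, Δ_3 = -28, Δ_4 = 40.
The signs alternate starting with Δ_1 < 0, so by Sylvester's criterion Q is negative definite.

negative definite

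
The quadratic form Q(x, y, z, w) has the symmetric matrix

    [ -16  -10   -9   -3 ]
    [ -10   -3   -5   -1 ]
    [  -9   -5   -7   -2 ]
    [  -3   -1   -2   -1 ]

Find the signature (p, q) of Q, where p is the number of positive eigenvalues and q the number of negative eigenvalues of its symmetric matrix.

Symmetric row and column elimination reduces A to a congruent diagonal form with pivots -16, 13/4, -107/52, -60/107.
That gives 1 positive, 3 negative pivots.

(1, 3)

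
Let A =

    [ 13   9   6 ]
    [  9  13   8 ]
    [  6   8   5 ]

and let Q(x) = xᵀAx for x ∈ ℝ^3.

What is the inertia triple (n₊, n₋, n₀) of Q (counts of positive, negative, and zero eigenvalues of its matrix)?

Congruent diagonalization of A (simultaneous row and column reduction) yields pivots 13, 88/13, 1/22.
So there are 3 positive pivots.

(3, 0, 0)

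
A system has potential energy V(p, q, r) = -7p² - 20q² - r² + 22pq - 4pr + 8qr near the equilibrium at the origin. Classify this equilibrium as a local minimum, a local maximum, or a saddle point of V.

The Hessian at the origin is H = [[-14, 22, -4], [22, -40, 8], [-4, 8, -2]].
Applying the same elementary operations to the rows and columns of H produces a congruent diagonal matrix with entries -14, -38/7, -6/19.
So there are 3 negative pivots.
H is negative definite, so the origin is a strict local maximum.

local maximum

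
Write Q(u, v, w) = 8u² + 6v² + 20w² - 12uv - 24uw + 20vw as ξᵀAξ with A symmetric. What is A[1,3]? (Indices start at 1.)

The coefficient of u·w in Q is -24. For a symmetric A this equals A[1,3] + A[3,1] = 2·A[1,3].
So A[1,3] = -24/2 = -12.

-12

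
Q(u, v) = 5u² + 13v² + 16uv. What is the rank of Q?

Write A = [[5, 8], [8, 13]].
Congruent diagonalization of A (simultaneous row and column reduction) yields pivots 5, 1/5.
So there are 2 positive pivots.
The rank is the number of nonzero pivots: 2.

2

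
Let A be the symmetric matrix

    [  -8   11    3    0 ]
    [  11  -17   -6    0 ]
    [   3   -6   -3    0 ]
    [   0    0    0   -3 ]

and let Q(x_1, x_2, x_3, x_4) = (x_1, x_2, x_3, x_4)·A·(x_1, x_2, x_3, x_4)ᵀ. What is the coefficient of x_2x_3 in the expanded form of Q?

-12

The coefficient of x_2x_3 is A[2,3] + A[3,2] = 2·(-6) = -12.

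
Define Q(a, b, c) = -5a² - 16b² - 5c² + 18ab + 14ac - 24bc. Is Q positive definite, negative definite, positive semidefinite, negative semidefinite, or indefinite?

Write A = [[-5, 9, 7], [9, -16, -12], [7, -12, -5]].
Congruent diagonalization of A (simultaneous row and column reduction) yields pivots -5, 1/5, 3.
So there are 2 positive, 1 negative pivots.
Hence Q is indefinite.

indefinite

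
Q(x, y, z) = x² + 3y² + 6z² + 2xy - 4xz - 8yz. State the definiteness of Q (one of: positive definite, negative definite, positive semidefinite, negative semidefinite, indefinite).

The symmetric matrix is A = [[1, 1, -2], [1, 3, -4], [-2, -4, 6]].
Row-reducing A symmetrically gives the diagonal entries 1, 2, 0.
That gives 2 positive, 1 zero pivots.
Hence Q is positive semidefinite.

positive semidefinite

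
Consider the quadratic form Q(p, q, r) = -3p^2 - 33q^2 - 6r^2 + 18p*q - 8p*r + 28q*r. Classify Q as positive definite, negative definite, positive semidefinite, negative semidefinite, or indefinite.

negative semidefinite

The associated matrix is A = [[-3, 9, -4], [9, -33, 14], [-4, 14, -6]].
Row-reducing A symmetrically gives the diagonal entries -3, -6, 0.
Counting signs: 2 negative, 1 zero.
Hence Q is negative semidefinite.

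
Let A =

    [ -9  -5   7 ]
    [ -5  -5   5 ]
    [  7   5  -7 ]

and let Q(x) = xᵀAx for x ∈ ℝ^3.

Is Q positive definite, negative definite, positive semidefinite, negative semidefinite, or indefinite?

negative definite

Leading principal minors: Δ_1 = -9, Δ_2 = 20, Δ_3 = -20.
The signs alternate starting with Δ_1 < 0, so by Sylvester's criterion Q is negative definite.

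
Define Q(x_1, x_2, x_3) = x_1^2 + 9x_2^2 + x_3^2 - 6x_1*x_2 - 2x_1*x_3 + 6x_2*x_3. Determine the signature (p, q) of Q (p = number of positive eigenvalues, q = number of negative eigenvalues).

Write A = [[1, -3, -1], [-3, 9, 3], [-1, 3, 1]].
Applying the same elementary operations to the rows and columns of A produces a congruent diagonal matrix with entries 1, 0, 0.
That gives 1 positive, 2 zero pivots.

(1, 0)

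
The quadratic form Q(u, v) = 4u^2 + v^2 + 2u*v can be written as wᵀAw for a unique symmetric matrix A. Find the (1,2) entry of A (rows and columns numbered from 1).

The coefficient of u·v in Q is 2. For a symmetric A this equals A[1,2] + A[2,1] = 2·A[1,2].
So A[1,2] = 2/2 = 1.

1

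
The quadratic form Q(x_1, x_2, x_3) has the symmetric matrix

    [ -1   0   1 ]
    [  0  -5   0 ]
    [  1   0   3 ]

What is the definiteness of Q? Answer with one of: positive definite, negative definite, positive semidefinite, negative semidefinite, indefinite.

Congruent diagonalization of A (simultaneous row and column reduction) yields pivots -1, -5, 4.
So there are 1 positive, 2 negative pivots.
Hence Q is indefinite.

indefinite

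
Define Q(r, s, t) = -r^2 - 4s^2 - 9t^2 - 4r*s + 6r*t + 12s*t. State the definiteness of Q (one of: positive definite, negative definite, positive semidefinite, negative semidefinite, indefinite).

The associated matrix is A = [[-1, -2, 3], [-2, -4, 6], [3, 6, -9]].
Applying the same elementary operations to the rows and columns of A produces a congruent diagonal matrix with entries -1, 0, 0.
Counting signs: 1 negative, 2 zero.
Hence Q is negative semidefinite.

negative semidefinite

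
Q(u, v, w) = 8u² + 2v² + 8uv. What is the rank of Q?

Write A = [[8, 4, 0], [4, 2, 0], [0, 0, 0]].
Symmetric row and column elimination reduces A to a congruent diagonal form with pivots 8, 0, 0.
Counting signs: 1 positive, 2 zero.
The rank is the number of nonzero pivots: 1.

1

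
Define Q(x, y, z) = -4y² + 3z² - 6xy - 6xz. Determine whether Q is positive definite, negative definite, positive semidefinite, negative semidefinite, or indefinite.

indefinite

The symmetric matrix is A = [[0, -3, -3], [-3, -4, 0], [-3, 0, 3]].
A is congruent to a diagonal matrix with 1 positive, 2 negative and 0 zero entries, so Q is indefinite.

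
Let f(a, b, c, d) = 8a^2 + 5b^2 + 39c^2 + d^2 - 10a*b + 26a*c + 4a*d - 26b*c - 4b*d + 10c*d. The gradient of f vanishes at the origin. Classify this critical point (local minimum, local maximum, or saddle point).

local minimum

The Hessian at the origin is H = [[16, -10, 26, 4], [-10, 10, -26, -4], [26, -26, 78, 10], [4, -4, 10, 2]].
Congruent diagonalization of H (simultaneous row and column reduction) yields pivots 16, 15/4, 52/5, 5/13.
So there are 4 positive pivots.
H is positive definite, so the origin is a strict local minimum.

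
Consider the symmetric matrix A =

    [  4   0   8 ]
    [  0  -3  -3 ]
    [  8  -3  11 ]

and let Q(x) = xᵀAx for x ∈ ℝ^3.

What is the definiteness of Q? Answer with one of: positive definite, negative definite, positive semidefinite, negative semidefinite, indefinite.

indefinite

Symmetric row and column elimination reduces A to a congruent diagonal form with pivots 4, -3, -2.
So there are 1 positive, 2 negative pivots.
Hence Q is indefinite.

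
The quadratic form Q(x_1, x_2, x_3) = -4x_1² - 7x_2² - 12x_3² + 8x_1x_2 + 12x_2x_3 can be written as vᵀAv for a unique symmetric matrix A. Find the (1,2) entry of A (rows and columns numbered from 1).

The coefficient of x_1·x_2 in Q is 8. For a symmetric A this equals A[1,2] + A[2,1] = 2·A[1,2].
So A[1,2] = 8/2 = 4.

4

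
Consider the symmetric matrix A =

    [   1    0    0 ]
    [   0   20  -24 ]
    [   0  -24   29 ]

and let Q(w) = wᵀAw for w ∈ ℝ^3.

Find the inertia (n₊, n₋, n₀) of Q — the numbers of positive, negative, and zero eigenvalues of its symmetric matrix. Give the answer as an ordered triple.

(3, 0, 0)

Row-reducing A symmetrically gives the diagonal entries 1, 20, 1/5.
That gives 3 positive pivots.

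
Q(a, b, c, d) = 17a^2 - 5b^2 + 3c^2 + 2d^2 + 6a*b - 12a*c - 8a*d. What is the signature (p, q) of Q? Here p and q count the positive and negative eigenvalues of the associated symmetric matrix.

The symmetric matrix is A = [[17, 3, -6, -4], [3, -5, 0, 0], [-6, 0, 3, 0], [-4, 0, 0, 2]].
Congruent diagonalization of A (simultaneous row and column reduction) yields pivots 17, -94/17, 51/47, -6/17.
So there are 2 positive, 2 negative pivots.

(2, 2)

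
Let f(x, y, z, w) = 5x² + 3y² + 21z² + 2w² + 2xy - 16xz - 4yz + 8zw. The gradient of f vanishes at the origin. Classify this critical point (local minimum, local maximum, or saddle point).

The Hessian at the origin is H = [[10, 2, -16, 0], [2, 6, -4, 0], [-16, -4, 42, 8], [0, 0, 8, 4]].
An LDLᵀ factorisation of H has diagonal entries 10, 28/5, 114/7, 4/57.
So there are 4 positive pivots.
H is positive definite, so the origin is a strict local minimum.

local minimum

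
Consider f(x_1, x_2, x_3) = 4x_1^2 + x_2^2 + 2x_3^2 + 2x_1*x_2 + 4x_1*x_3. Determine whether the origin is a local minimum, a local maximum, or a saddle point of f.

The Hessian at the origin is H = [[8, 2, 4], [2, 2, 0], [4, 0, 4]].
Row-reducing H symmetrically gives the diagonal entries 8, 3/2, 4/3.
So there are 3 positive pivots.
H is positive definite, so the origin is a strict local minimum.

local minimum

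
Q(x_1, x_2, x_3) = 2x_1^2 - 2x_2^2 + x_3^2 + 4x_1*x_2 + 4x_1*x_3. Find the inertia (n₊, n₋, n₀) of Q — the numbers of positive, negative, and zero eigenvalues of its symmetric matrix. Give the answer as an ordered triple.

(1, 1, 1)

The associated matrix is A = [[2, 2, 2], [2, -2, 0], [2, 0, 1]].
Applying the same elementary operations to the rows and columns of A produces a congruent diagonal matrix with entries 2, -4, 0.
That gives 1 positive, 1 negative, 1 zero pivots.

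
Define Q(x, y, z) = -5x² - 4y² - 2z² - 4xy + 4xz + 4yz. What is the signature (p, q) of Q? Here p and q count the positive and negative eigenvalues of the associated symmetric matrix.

The symmetric matrix is A = [[-5, -2, 2], [-2, -4, 2], [2, 2, -2]].
Symmetric row and column elimination reduces A to a congruent diagonal form with pivots -5, -16/5, -3/4.
So there are 3 negative pivots.

(0, 3)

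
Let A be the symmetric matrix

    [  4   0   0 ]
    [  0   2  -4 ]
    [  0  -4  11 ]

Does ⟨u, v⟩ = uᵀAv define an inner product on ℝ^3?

yes

Leading principal minors: Δ_1 = 4, Δ_2 = 8, Δ_3 = 24.
All leading principal minors are positive, so by Sylvester's criterion Q is positive definite.
⟨·,·⟩ is an inner product exactly when A is positive definite.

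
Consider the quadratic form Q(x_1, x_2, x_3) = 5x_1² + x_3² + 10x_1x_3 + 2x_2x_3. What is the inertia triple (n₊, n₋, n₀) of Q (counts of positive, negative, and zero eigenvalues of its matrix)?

The symmetric matrix is A = [[5, 0, 5], [0, 0, 1], [5, 1, 1]].
By Sylvester's law of inertia any congruent diagonalization of A has 2 positive, 1 negative and 0 zero entries.

(2, 1, 0)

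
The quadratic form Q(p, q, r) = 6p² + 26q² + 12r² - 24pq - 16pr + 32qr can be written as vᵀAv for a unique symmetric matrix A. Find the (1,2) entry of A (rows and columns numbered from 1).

-12

The coefficient of p·q in Q is -24. For a symmetric A this equals A[1,2] + A[2,1] = 2·A[1,2].
So A[1,2] = -24/2 = -12.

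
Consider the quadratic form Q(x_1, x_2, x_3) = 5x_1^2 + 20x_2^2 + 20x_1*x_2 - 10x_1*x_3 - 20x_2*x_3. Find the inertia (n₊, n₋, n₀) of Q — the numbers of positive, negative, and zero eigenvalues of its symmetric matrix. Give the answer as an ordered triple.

(1, 1, 1)

The symmetric matrix is A = [[5, 10, -5], [10, 20, -10], [-5, -10, 0]].
Congruent diagonalization of A (simultaneous row and column reduction) yields pivots 5, 0, -5.
So there are 1 positive, 1 negative, 1 zero pivots.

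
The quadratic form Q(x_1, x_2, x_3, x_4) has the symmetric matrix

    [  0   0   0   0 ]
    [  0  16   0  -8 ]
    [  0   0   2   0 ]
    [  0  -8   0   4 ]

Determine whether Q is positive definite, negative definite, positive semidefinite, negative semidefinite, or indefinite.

positive semidefinite

Symmetric row and column elimination reduces A to a congruent diagonal form with pivots 0, 16, 2, 0.
That gives 2 positive, 2 zero pivots.
Hence Q is positive semidefinite.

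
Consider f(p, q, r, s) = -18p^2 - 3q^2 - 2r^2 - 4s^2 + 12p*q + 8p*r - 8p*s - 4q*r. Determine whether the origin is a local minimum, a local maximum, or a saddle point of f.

The Hessian at the origin is H = [[-36, 12, 8, -8], [12, -6, -4, 0], [8, -4, -4, 0], [-8, 0, 0, -8]].
An LDLᵀ factorisation of H has diagonal entries -36, -2, -4/3, -8/3.
So there are 4 negative pivots.
H is negative definite, so the origin is a strict local maximum.

local maximum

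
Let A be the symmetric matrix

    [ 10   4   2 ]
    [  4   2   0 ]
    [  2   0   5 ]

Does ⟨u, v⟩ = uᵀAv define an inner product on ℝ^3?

Congruent diagonalization of A (simultaneous row and column reduction) yields pivots 10, 2/5, 3.
Counting signs: 3 positive.
Hence Q is positive definite.
⟨·,·⟩ is an inner product exactly when A is positive definite.

yes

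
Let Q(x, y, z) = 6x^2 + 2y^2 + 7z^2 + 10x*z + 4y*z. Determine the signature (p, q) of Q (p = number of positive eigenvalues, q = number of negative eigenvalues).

Write A = [[6, 0, 5], [0, 2, 2], [5, 2, 7]].
Applying the same elementary operations to the rows and columns of A produces a congruent diagonal matrix with entries 6, 2, 5/6.
So there are 3 positive pivots.

(3, 0)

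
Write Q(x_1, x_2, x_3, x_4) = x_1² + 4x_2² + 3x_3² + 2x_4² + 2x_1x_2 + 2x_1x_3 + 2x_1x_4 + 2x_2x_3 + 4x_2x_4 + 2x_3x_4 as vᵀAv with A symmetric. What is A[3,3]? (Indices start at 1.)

The coefficient of x_3² in Q is 3, and that is exactly A[3,3].

3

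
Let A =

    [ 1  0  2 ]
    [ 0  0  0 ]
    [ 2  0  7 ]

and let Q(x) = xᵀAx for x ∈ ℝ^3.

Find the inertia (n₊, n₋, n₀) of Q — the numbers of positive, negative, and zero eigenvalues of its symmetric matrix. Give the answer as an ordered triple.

Congruent diagonalization of A (simultaneous row and column reduction) yields pivots 1, 0, 3.
That gives 2 positive, 1 zero pivots.

(2, 0, 1)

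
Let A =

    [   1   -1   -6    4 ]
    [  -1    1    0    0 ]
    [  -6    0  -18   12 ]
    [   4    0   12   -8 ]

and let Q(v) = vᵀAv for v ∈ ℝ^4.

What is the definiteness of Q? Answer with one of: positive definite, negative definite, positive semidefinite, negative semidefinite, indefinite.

A is congruent to a diagonal matrix with 2 positive, 1 negative and 1 zero entries, so Q is indefinite.

indefinite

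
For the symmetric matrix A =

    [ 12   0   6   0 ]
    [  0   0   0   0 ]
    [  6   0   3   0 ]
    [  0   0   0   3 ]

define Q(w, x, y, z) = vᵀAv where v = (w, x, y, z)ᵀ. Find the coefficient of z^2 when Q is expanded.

3

The coefficient of z^2 is the diagonal entry A[4,4] = 3.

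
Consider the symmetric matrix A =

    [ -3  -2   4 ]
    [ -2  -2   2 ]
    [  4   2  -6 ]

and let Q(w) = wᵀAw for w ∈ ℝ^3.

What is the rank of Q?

Applying the same elementary operations to the rows and columns of A produces a congruent diagonal matrix with entries -3, -2/3, 0.
So there are 2 negative, 1 zero pivots.
The rank is the number of nonzero pivots: 2.

2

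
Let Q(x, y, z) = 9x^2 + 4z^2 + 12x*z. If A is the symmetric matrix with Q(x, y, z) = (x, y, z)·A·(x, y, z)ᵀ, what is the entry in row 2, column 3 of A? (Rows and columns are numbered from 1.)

The coefficient of y·z in Q is 0. For a symmetric A this equals A[2,3] + A[3,2] = 2·A[2,3].
So A[2,3] = 0/2 = 0.

0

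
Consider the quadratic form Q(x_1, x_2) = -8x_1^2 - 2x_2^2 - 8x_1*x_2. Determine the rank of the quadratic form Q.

1

The associated matrix is A = [[-8, -4], [-4, -2]].
Applying the same elementary operations to the rows and columns of A produces a congruent diagonal matrix with entries -8, 0.
Counting signs: 1 negative, 1 zero.
The rank is the number of nonzero pivots: 1.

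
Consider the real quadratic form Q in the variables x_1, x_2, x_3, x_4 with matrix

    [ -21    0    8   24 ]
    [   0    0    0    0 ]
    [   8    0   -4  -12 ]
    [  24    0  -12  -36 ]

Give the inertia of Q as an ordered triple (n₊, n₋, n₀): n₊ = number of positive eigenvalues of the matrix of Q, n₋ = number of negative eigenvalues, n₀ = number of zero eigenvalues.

Symmetric row and column elimination reduces A to a congruent diagonal form with pivots -21, 0, -20/21, 0.
That gives 2 negative, 2 zero pivots.

(0, 2, 2)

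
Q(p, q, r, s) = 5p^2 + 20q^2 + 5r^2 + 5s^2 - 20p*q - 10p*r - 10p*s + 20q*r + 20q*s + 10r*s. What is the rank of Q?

1

The associated matrix is A = [[5, -10, -5, -5], [-10, 20, 10, 10], [-5, 10, 5, 5], [-5, 10, 5, 5]].
Applying the same elementary operations to the rows and columns of A produces a congruent diagonal matrix with entries 5, 0, 0, 0.
That gives 1 positive, 3 zero pivots.
The rank is the number of nonzero pivots: 1.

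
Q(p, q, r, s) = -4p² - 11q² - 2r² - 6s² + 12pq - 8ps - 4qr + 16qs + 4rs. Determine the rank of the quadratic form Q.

2

The symmetric matrix is A = [[-4, 6, 0, -4], [6, -11, -2, 8], [0, -2, -2, 2], [-4, 8, 2, -6]].
Symmetric row and column elimination reduces A to a congruent diagonal form with pivots -4, -2, 0, 0.
Counting signs: 2 negative, 2 zero.
The rank is the number of nonzero pivots: 2.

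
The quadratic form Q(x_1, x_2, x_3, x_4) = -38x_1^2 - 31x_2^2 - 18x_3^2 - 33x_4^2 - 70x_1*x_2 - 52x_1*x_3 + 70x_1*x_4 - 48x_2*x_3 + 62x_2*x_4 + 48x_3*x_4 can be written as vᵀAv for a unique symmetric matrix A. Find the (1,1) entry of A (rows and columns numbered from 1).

The coefficient of x_1^2 in Q is -38, and that is exactly A[1,1].

-38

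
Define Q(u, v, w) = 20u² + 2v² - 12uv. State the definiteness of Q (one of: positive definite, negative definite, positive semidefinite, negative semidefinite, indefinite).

positive semidefinite

The associated matrix is A = [[20, -6, 0], [-6, 2, 0], [0, 0, 0]].
Congruent diagonalization of A (simultaneous row and column reduction) yields pivots 20, 1/5, 0.
That gives 2 positive, 1 zero pivots.
Hence Q is positive semidefinite.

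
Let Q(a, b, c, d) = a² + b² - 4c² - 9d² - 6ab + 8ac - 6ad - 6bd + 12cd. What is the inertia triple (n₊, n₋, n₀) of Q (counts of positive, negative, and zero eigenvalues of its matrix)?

(1, 2, 1)

The associated matrix is A = [[1, -3, 4, -3], [-3, 1, 0, -3], [4, 0, -4, 6], [-3, -3, 6, -9]].
Congruent diagonalization of A (simultaneous row and column reduction) yields pivots 1, -8, -2, 0.
That gives 1 positive, 2 negative, 1 zero pivots.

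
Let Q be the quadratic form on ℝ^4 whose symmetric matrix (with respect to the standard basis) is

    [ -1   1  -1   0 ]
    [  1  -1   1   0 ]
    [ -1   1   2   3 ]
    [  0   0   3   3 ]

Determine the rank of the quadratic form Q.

2

Congruent diagonalization of A (simultaneous row and column reduction) yields pivots -1, 0, 3, 0.
So there are 1 positive, 1 negative, 2 zero pivots.
The rank is the number of nonzero pivots: 2.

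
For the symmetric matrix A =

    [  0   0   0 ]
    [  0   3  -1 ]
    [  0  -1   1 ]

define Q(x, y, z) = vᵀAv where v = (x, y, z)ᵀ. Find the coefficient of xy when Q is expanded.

The coefficient of xy is A[1,2] + A[2,1] = 2·0 = 0.

0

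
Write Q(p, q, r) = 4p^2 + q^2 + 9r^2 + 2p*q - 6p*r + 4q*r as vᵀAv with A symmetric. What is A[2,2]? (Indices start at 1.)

1

The coefficient of q^2 in Q is 1, and that is exactly A[2,2].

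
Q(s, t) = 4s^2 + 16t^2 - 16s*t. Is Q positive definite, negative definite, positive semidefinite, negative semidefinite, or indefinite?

The symmetric matrix of Q is [[4, -8], [-8, 16]].
For the 2×2 matrix [[4, -8], [-8, 16]]: det = 4·16 − (-8)² = 0, trace = 20.
det = 0 so one eigenvalue is zero; the form is semidefinite with the sign of the trace.

positive semidefinite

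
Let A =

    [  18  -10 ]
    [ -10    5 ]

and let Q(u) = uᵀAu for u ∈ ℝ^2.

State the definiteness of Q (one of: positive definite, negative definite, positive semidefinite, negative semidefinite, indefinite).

For the 2×2 matrix [[18, -10], [-10, 5]]: det = 18·5 − (-10)² = -10, trace = 23.
det < 0 so the eigenvalues have opposite signs; the form is indefinite.

indefinite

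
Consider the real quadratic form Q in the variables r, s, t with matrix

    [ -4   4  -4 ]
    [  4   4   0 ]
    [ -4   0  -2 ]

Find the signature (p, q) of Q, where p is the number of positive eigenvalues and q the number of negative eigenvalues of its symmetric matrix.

Congruent diagonalization of A (simultaneous row and column reduction) yields pivots -4, 8, 0.
That gives 1 positive, 1 negative, 1 zero pivots.

(1, 1)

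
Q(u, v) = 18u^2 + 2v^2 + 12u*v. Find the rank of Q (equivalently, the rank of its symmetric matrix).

The symmetric matrix is A = [[18, 6], [6, 2]].
Symmetric row and column elimination reduces A to a congruent diagonal form with pivots 18, 0.
That gives 1 positive, 1 zero pivots.
The rank is the number of nonzero pivots: 1.

1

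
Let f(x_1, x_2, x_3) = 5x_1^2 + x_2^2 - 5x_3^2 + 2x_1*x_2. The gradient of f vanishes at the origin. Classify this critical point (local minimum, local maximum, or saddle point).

The Hessian at the origin is H = [[10, 2, 0], [2, 2, 0], [0, 0, -10]].
Congruent diagonalization of H (simultaneous row and column reduction) yields pivots 10, 8/5, -10.
Counting signs: 2 positive, 1 negative.
H is indefinite, so the origin is a saddle point.

saddle point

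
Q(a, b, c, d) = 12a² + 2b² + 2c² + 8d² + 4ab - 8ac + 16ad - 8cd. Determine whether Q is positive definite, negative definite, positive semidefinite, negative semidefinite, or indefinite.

Write A = [[12, 2, -4, 8], [2, 2, 0, 0], [-4, 0, 2, -4], [8, 0, -4, 8]].
Congruent diagonalization of A (simultaneous row and column reduction) yields pivots 12, 5/3, 2/5, 0.
Counting signs: 3 positive, 1 zero.
Hence Q is positive semidefinite.

positive semidefinite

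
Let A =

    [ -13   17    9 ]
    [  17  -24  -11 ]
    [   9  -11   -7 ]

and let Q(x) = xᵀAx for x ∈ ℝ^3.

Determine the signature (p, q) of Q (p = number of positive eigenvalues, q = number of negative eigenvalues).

(0, 3)

Symmetric row and column elimination reduces A to a congruent diagonal form with pivots -13, -23/13, -10/23.
That gives 3 negative pivots.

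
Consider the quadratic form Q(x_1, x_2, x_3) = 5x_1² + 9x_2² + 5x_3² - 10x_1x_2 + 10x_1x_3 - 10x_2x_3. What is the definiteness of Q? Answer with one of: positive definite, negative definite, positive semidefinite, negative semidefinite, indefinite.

positive semidefinite

Write A = [[5, -5, 5], [-5, 9, -5], [5, -5, 5]].
Symmetric row and column elimination reduces A to a congruent diagonal form with pivots 5, 4, 0.
That gives 2 positive, 1 zero pivots.
Hence Q is positive semidefinite.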